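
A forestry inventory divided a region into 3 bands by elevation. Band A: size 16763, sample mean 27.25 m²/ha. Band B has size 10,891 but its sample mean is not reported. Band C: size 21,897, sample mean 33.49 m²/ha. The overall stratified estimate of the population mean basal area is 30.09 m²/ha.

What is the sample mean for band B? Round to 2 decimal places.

N = 16763 + 10891 + 21897 = 49551.
Overall total = μ·N = 30.09·49551 = 1490989.59.
Subtract the known strata: 16763·27.25 + 21897·33.49 = 1190122.28.
Remaining total for band B: 1490989.59 − 1190122.28 = 300867.31.
Divide by its size: 300867.31 / 10891 = 27.6253... → 27.63.

27.63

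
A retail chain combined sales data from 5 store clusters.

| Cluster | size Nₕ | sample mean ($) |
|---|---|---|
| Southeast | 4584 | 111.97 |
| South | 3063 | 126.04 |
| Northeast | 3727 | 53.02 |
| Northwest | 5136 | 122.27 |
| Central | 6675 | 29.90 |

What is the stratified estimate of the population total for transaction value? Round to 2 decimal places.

Southeast: 4584·111.97 = 513270.48
South: 3063·126.04 = 386060.52
Northeast: 3727·53.02 = 197605.54
Northwest: 5136·122.27 = 627978.72
Central: 6675·29.90 = 199582.5
τ̂ = Σ Nₕx̄ₕ = 1924497.76.

1924497.76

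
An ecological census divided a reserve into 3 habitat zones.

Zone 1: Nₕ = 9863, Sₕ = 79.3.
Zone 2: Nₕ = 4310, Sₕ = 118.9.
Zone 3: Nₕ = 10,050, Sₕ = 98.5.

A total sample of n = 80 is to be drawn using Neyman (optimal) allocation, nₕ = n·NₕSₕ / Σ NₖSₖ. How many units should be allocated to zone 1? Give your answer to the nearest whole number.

1: NₕSₕ = 9863·79.3 = 782135.9
2: NₕSₕ = 4310·118.9 = 512459
3: NₕSₕ = 10050·98.5 = 989925
Σ NₕSₕ = 2284519.9.
n_1 = 80·782135.9/2284519.9 = 27.389... → 27.

27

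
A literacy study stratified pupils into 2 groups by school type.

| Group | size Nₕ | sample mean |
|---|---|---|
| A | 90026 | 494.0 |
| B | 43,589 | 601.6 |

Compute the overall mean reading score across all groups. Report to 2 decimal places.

529.10

N = 133615; weights Wₕ = Nₕ/N = (0.6738, 0.3262).
x̄_st = Σ Wₕ·x̄ₕ = 0.6738·494.0 + 0.3262·601.6 ≈ 529.1022...
→ 529.10.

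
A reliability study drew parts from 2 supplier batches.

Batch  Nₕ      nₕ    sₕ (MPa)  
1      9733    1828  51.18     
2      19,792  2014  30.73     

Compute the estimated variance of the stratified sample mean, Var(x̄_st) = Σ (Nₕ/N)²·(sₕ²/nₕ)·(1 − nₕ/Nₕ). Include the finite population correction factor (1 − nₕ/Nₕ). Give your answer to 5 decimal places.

0.31573

N = 29525; Wₕ = Nₕ/N.
batch 1: (9733/29525)²·51.18²/1828·(1 − 1828/9733) = 0.12647164
batch 2: (19792/29525)²·30.73²/2014·(1 − 2014/19792) = 0.18925982
Sum = 0.31573146 → 0.31573.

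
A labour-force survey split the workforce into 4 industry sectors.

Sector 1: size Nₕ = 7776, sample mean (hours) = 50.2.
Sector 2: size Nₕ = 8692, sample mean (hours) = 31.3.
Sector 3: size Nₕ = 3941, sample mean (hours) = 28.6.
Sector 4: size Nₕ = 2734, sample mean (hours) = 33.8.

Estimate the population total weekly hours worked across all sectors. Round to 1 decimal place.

Population total = Σ Nₕ·x̄ₕ (each stratum's size times its mean).
7776·50.2 + 8692·31.3 + 3941·28.6 + 2734·33.8 = 390355.2 + 272059.6 + 112712.6 + 92409.2 = 867536.6.

867536.6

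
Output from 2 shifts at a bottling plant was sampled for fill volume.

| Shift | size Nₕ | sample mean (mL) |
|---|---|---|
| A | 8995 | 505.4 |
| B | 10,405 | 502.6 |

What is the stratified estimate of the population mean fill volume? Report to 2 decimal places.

x̄_st = (Σ Nₕx̄ₕ) / (Σ Nₕ) = (8995·505.4 + 10405·502.6) / 19400
= 9775626 / 19400 = 503.8982... → 503.90.

503.90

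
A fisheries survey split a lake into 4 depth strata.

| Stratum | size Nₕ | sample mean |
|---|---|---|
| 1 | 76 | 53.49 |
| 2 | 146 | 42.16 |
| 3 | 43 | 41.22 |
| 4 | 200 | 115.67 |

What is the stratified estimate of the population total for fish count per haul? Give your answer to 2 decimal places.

Estimate total by summing Nₕ·x̄ₕ over strata.
76·53.49 + 146·42.16 + 43·41.22 + 200·115.67 = 4065.24 + 6155.36 + 1772.46 + 23134 = 35127.06.

35127.06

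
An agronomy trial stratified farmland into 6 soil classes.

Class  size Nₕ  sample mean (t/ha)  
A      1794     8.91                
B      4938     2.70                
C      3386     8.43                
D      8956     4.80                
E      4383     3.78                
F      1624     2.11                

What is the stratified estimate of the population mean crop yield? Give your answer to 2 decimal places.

4.82

N = 25081; weights Wₕ = Nₕ/N = (0.0715, 0.1969, 0.1350, 0.3571, 0.1748, 0.0648).
x̄_st = Σ Wₕ·x̄ₕ = 0.0715·8.91 + 0.1969·2.70 + 0.1350·8.43 + 0.3571·4.80 + 0.1748·3.78 + 0.0648·2.11 ≈ 4.8182...
→ 4.82.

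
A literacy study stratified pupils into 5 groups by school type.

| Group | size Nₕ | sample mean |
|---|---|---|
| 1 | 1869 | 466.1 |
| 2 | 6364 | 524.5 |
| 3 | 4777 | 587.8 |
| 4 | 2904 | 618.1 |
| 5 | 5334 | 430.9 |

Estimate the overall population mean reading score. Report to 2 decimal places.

x̄_st = (Σ Nₕx̄ₕ) / (Σ Nₕ) = (1869·466.1 + 6364·524.5 + 4777·587.8 + 2904·618.1 + 5334·430.9) / 21248
= 11110362.5 / 21248 = 522.8898... → 522.89.

522.89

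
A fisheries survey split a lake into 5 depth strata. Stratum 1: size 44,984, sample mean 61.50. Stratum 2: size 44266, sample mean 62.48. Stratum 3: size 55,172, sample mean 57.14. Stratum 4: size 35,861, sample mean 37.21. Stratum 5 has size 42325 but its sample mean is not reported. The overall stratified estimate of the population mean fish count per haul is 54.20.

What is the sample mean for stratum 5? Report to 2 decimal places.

48.34

N = 44984 + 44266 + 55172 + 35861 + 42325 = 222608.
Overall total = μ·N = 54.20·222608 = 12065353.6.
Subtract the known strata: 44984·61.50 + 44266·62.48 + 55172·57.14 + 35861·37.21 = 10019171.57.
Remaining total for stratum 5: 12065353.6 − 10019171.57 = 2046182.03.
Divide by its size: 2046182.03 / 42325 = 48.3445... → 48.34.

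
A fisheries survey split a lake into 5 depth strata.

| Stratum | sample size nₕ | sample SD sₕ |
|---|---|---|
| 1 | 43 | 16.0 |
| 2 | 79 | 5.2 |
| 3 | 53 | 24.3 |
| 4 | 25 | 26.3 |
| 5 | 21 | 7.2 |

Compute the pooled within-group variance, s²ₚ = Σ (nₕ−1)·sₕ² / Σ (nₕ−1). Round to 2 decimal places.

283.35

1: (43−1)·16.0² = 42·256 = 10752
2: (79−1)·5.2² = 78·27.04 = 2109.12
3: (53−1)·24.3² = 52·590.49 = 30705.48
4: (25−1)·26.3² = 24·691.69 = 16600.56
5: (21−1)·7.2² = 20·51.84 = 1036.8
Numerator = 61203.96; denominator = Σ(nₕ−1) = 216.
s²ₚ = 61203.96/216 = 283.3517... → 283.35.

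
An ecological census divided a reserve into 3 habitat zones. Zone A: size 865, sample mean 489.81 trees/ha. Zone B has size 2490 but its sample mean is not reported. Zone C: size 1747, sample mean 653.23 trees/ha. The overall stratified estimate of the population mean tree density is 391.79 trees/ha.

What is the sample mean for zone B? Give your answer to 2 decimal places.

N = 865 + 2490 + 1747 = 5102.
Overall total = μ·N = 391.79·5102 = 1998912.58.
Subtract the known strata: 865·489.81 + 1747·653.23 = 1564878.46.
Remaining total for zone B: 1998912.58 − 1564878.46 = 434034.12.
Divide by its size: 434034.12 / 2490 = 174.3109... → 174.31.

174.31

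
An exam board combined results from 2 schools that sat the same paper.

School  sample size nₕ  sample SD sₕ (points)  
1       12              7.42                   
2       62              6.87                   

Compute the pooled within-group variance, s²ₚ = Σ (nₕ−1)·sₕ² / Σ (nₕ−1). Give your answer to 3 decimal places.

48.398

Degrees of freedom: 11 + 61 = 72.
Σ(nₕ−1)sₕ² = 11·55.0564 + 61·47.1969 = 3484.6313.
s²ₚ = 3484.6313 / 72 = 48.39766... → 48.398.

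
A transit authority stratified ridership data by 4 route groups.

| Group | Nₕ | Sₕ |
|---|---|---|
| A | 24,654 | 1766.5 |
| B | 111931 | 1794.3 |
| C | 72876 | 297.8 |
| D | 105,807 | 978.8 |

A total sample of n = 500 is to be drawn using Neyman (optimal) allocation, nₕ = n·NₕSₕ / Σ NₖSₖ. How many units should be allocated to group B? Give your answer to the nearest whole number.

272

Σ NₕSₕ = 24654·1766.5 + 111931·1794.3 + 72876·297.8 + 105807·978.8 = 369655448.7.
Share for B: 200837793.3/369655448.7 = 0.54331.
n_B = 500 × 0.54331 = 271.655... → 272.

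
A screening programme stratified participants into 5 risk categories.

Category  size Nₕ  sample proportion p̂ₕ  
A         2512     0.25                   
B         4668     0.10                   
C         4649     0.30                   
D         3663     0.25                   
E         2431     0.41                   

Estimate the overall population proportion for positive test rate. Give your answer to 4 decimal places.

0.2456

Wₕ = Nₕ/N with N = 17923: 0.1402, 0.2604, 0.2594, 0.2044, 0.1356.
p̂_st = 0.1402·0.25 + 0.2604·0.10 + 0.2594·0.30 + 0.2044·0.25 + 0.1356·0.41 ≈ 0.245604... → 0.2456.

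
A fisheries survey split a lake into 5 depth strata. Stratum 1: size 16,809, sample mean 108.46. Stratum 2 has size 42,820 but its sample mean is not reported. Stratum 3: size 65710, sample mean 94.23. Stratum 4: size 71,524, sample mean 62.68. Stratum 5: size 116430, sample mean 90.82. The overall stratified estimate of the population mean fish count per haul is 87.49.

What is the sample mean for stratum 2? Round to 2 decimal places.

101.30

Σ Nₕx̄ₕ = N·μ, so 42820·x̄_2 = 313293·87.49 − (16809·108.46 + 65710·94.23 + 71524·62.68 + 116430·90.82).
= 27410004.57 − 23072254.36 = 4337750.21.
x̄_2 = 4337750.21 / 42820 = 101.3020... → 101.30.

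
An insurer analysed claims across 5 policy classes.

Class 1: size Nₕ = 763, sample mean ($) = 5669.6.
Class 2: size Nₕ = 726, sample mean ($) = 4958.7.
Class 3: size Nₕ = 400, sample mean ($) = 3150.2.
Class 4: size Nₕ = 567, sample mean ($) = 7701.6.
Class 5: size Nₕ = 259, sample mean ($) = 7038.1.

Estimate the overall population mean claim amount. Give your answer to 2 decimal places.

5663.23

N = 2715; weights Wₕ = Nₕ/N = (0.2810, 0.2674, 0.1473, 0.2088, 0.0954).
x̄_st = Σ Wₕ·x̄ₕ = 0.2810·5669.6 + 0.2674·4958.7 + 0.1473·3150.2 + 0.2088·7701.6 + 0.0954·7038.1 ≈ 5663.2324...
→ 5663.23.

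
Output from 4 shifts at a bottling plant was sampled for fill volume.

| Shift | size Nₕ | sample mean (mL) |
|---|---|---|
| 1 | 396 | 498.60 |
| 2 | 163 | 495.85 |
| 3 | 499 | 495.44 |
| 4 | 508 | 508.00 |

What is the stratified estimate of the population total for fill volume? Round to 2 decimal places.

783557.71

Population total = Σ Nₕ·x̄ₕ (each stratum's size times its mean).
396·498.60 + 163·495.85 + 499·495.44 + 508·508.00 = 197445.6 + 80823.55 + 247224.56 + 258064 = 783557.71.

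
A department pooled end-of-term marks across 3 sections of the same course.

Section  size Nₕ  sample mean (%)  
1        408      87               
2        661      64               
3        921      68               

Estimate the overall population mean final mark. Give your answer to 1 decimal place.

70.6

x̄_st = (Σ Nₕx̄ₕ) / (Σ Nₕ) = (408·87 + 661·64 + 921·68) / 1990
= 140428 / 1990 = 70.567... → 70.6.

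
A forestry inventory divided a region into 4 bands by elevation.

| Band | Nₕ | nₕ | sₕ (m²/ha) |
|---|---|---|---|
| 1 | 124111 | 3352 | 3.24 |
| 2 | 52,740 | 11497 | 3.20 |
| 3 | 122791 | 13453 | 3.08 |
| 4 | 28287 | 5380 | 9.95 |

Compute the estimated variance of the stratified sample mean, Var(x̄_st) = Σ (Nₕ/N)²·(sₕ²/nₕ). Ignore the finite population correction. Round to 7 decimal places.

0.0007074

N = 327929. Term for each stratum: Wₕ²sₕ²/nₕ.
Var(x̄_st) = 0.0004485872 + 0.0000230375 + 0.0000988680 + 0.0001369235 = 0.0007074163 → 0.0007074.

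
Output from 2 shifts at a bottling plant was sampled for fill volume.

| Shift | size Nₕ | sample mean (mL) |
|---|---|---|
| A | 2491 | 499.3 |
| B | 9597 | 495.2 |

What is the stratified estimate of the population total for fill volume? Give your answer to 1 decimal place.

A: 2491·499.3 = 1243756.3
B: 9597·495.2 = 4752434.4
τ̂ = Σ Nₕx̄ₕ = 5996190.7.

5996190.7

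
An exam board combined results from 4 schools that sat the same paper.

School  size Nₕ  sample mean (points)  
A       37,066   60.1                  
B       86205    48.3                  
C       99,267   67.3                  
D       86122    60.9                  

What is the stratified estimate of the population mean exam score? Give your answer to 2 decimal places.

x̄_st = (Σ Nₕx̄ₕ) / (Σ Nₕ) = (37066·60.1 + 86205·48.3 + 99267·67.3 + 86122·60.9) / 308660
= 18316867 / 308660 = 59.3432... → 59.34.

59.34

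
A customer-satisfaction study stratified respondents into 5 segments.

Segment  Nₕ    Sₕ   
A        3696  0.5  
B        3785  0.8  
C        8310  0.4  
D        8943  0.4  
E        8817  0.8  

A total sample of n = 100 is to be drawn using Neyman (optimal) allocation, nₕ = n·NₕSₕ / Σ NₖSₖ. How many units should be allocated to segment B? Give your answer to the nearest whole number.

16

A: NₕSₕ = 3696·0.5 = 1848
B: NₕSₕ = 3785·0.8 = 3028
C: NₕSₕ = 8310·0.4 = 3324
D: NₕSₕ = 8943·0.4 = 3577.2
E: NₕSₕ = 8817·0.8 = 7053.6
Σ NₕSₕ = 18830.8.
n_B = 100·3028/18830.8 = 16.080... → 16.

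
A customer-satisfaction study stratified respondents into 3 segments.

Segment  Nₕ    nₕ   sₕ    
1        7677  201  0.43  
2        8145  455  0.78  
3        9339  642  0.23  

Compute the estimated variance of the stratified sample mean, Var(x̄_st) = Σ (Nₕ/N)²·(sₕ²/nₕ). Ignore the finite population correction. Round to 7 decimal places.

0.0002371

N = 25161; Wₕ = Nₕ/N.
segment 1: (7677/25161)²·0.43²/201 = 0.0000856383
segment 2: (8145/25161)²·0.78²/455 = 0.0001401213
segment 3: (9339/25161)²·0.23²/642 = 0.0000113518
Sum = 0.0002371115 → 0.0002371.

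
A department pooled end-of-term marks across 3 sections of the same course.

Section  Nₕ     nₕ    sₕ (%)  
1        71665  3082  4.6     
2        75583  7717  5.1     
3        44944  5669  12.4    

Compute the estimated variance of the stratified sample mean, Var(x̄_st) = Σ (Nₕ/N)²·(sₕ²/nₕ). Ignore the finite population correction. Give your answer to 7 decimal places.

0.0029591

N = 192192. Term for each stratum: Wₕ²sₕ²/nₕ.
Var(x̄_st) = 0.0009546114 + 0.0005212781 + 0.0014832342 = 0.0029591238 → 0.0029591.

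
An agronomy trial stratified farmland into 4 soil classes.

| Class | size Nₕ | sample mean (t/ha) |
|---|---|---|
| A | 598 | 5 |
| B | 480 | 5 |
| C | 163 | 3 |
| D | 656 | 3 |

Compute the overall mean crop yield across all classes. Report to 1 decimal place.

4.1

N = 598 + 480 + 163 + 656 = 1897.
Weight each subgroup mean by Nₕ/N and sum.
Σ Nₕx̄ₕ = 598·5 + 480·5 + 163·3 + 656·3 = 2990 + 2400 + 489 + 1968 = 7847.
Divide by N: 7847 / 1897 = 4.137... → 4.1.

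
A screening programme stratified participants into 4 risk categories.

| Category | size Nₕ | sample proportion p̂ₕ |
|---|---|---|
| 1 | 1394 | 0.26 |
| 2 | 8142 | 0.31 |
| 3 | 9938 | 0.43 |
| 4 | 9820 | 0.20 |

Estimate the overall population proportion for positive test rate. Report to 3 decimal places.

Wₕ = Nₕ/N with N = 29294: 0.0476, 0.2779, 0.3393, 0.3352.
p̂_st = 0.0476·0.26 + 0.2779·0.31 + 0.3393·0.43 + 0.3352·0.20 ≈ 0.31146... → 0.311.

0.311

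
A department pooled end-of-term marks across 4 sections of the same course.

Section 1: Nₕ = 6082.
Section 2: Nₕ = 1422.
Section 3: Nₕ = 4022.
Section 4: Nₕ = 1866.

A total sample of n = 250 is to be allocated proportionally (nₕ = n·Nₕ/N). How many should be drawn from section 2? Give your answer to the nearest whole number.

N = 6082 + 1422 + 4022 + 1866 = 13392.
n_2 = 250·1422/13392 = 26.546... → 27.

27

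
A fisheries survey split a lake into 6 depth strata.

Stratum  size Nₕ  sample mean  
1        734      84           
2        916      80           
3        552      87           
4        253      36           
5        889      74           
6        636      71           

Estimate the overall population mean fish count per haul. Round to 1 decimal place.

x̄_st = (Σ Nₕx̄ₕ) / (Σ Nₕ) = (734·84 + 916·80 + 552·87 + 253·36 + 889·74 + 636·71) / 3980
= 303010 / 3980 = 76.133... → 76.1.

76.1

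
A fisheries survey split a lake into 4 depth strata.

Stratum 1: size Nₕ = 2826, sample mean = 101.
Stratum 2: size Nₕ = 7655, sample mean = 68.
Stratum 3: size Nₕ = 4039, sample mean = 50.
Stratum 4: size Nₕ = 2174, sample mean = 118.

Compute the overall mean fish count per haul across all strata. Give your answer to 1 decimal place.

N = 2826 + 7655 + 4039 + 2174 = 16694.
Overall mean = Σ (Nₕ/N)·x̄ₕ — weight by population share, not a simple average.
Σ Nₕx̄ₕ = 2826·101 + 7655·68 + 4039·50 + 2174·118 = 285426 + 520540 + 201950 + 256532 = 1264448.
Divide by N: 1264448 / 16694 = 75.743... → 75.7.

75.7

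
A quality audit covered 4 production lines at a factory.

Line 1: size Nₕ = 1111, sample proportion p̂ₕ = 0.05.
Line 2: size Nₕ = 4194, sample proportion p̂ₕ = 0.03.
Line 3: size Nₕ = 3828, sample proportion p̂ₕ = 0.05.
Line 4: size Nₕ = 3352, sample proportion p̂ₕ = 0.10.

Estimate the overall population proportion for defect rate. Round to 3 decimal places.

0.057

N = 1111 + 4194 + 3828 + 3352 = 12485.
Overall proportion = Σ (Nₕ/N)·p̂ₕ.
Σ Nₕp̂ₕ = 55.55 + 125.82 + 191.4 + 335.2 = 707.97.
707.97 / 12485 = 0.05671... → 0.057.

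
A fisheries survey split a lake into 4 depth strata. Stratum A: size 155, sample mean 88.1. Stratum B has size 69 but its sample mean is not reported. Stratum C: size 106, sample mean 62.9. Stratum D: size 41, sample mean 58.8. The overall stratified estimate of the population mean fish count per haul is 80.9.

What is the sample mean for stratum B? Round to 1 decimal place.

Σ Nₕx̄ₕ = N·μ, so 69·x̄_B = 371·80.9 − (155·88.1 + 106·62.9 + 41·58.8).
= 30013.9 − 22733.7 = 7280.2.
x̄_B = 7280.2 / 69 = 105.510... → 105.5.

105.5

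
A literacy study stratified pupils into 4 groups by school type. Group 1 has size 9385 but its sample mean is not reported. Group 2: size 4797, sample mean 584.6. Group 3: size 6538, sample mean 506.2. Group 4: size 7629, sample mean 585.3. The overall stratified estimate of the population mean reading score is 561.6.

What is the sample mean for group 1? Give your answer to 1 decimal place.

N = 9385 + 4797 + 6538 + 7629 = 28349.
Overall total = μ·N = 561.6·28349 = 15920798.4.
Subtract the known strata: 4797·584.6 + 6538·506.2 + 7629·585.3 = 10579115.5.
Remaining total for group 1: 15920798.4 − 10579115.5 = 5341682.9.
Divide by its size: 5341682.9 / 9385 = 569.172... → 569.2.

569.2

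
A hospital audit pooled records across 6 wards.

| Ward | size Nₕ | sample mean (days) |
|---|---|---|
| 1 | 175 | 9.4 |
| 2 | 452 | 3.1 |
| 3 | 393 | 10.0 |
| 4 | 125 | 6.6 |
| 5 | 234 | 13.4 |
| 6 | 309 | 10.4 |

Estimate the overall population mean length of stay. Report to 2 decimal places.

8.38

N = 1688; weights Wₕ = Nₕ/N = (0.1037, 0.2678, 0.2328, 0.0741, 0.1386, 0.1831).
x̄_st = Σ Wₕ·x̄ₕ = 0.1037·9.4 + 0.2678·3.1 + 0.2328·10.0 + 0.0741·6.6 + 0.1386·13.4 + 0.1831·10.4 ≈ 8.3829...
→ 8.38.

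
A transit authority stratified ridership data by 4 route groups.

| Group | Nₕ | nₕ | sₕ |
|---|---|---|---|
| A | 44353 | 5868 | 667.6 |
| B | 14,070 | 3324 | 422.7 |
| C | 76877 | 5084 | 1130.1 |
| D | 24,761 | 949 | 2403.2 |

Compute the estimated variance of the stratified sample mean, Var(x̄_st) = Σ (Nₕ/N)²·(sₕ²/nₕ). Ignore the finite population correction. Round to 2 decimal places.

209.84

N = 160061. Term for each stratum: Wₕ²sₕ²/nₕ.
Var(x̄_st) = 5.83200 + 0.41536 + 57.94954 + 145.63942 = 209.83631 → 209.84.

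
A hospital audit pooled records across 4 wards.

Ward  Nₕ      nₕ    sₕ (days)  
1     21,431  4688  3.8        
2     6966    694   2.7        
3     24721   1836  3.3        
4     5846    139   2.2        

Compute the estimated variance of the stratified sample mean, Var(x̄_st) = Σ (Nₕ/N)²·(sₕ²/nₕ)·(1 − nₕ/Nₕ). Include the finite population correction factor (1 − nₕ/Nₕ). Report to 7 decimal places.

N = 58964; Wₕ = Nₕ/N.
ward 1: (21431/58964)²·3.8²/4688·(1 − 4688/21431) = 0.0003178933
ward 2: (6966/58964)²·2.7²/694·(1 − 694/6966) = 0.0001320030
ward 3: (24721/58964)²·3.3²/1836·(1 − 1836/24721) = 0.0009651577
ward 4: (5846/58964)²·2.2²/139·(1 − 139/5846) = 0.0003341361
Sum = 0.0017491901 → 0.0017492.

0.0017492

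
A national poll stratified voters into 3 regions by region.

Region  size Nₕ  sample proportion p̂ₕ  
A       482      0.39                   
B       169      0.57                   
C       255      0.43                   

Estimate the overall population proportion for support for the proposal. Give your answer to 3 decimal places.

0.435

N = 482 + 169 + 255 = 906.
Overall proportion = Σ (Nₕ/N)·p̂ₕ.
Σ Nₕp̂ₕ = 187.98 + 96.33 + 109.65 = 393.96.
393.96 / 906 = 0.43483... → 0.435.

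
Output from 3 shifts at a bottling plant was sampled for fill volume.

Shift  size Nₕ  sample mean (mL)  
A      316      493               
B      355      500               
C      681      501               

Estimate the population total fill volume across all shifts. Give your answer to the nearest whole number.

674469

Population total = Σ Nₕ·x̄ₕ (each stratum's size times its mean).
316·493 + 355·500 + 681·501 = 155788 + 177500 + 341181 = 674469.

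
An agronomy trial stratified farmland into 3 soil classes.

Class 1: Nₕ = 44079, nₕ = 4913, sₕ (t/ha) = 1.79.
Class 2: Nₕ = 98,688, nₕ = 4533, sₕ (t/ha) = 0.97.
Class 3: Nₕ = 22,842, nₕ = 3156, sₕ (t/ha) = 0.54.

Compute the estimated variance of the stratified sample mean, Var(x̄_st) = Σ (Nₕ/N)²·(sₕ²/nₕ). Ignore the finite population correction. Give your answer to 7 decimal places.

N = 165609; Wₕ = Nₕ/N.
class 1: (44079/165609)²·1.79²/4913 = 0.0000462014
class 2: (98688/165609)²·0.97²/4533 = 0.0000737087
class 3: (22842/165609)²·0.54²/3156 = 0.0000017577
Sum = 0.0001216678 → 0.0001217.

0.0001217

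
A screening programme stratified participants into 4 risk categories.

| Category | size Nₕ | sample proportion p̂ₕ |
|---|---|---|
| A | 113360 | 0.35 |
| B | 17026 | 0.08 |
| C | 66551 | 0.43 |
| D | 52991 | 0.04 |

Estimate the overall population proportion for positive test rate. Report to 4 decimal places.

0.2872

Wₕ = Nₕ/N with N = 249928: 0.4536, 0.0681, 0.2663, 0.2120.
p̂_st = 0.4536·0.35 + 0.0681·0.08 + 0.2663·0.43 + 0.2120·0.04 ≈ 0.287181... → 0.2872.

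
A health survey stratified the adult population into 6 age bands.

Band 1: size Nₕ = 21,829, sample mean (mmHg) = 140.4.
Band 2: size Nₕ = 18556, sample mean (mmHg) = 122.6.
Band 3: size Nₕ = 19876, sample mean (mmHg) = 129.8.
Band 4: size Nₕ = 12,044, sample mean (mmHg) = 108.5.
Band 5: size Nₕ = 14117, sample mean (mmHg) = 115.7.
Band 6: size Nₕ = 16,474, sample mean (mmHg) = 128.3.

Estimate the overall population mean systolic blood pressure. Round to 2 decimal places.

N = 21829 + 18556 + 19876 + 12044 + 14117 + 16474 = 102896.
Overall mean = Σ (Nₕ/N)·x̄ₕ — weight by population share, not a simple average.
Σ Nₕx̄ₕ = 21829·140.4 + 18556·122.6 + 19876·129.8 + 12044·108.5 + 14117·115.7 + 16474·128.3 = 3064791.6 + 2274965.6 + 2579904.8 + 1306774 + 1633336.9 + 2113614.2 = 12973387.1.
Divide by N: 12973387.1 / 102896 = 126.0825... → 126.08.

126.08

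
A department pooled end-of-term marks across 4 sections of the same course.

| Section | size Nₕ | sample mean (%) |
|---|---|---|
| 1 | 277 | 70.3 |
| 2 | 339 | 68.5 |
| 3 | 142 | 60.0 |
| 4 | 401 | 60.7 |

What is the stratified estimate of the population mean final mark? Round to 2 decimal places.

65.19

N = 277 + 339 + 142 + 401 = 1159.
Weight each subgroup mean by Nₕ/N and sum.
Σ Nₕx̄ₕ = 277·70.3 + 339·68.5 + 142·60.0 + 401·60.7 = 19473.1 + 23221.5 + 8520 + 24340.7 = 75555.3.
Divide by N: 75555.3 / 1159 = 65.1901... → 65.19.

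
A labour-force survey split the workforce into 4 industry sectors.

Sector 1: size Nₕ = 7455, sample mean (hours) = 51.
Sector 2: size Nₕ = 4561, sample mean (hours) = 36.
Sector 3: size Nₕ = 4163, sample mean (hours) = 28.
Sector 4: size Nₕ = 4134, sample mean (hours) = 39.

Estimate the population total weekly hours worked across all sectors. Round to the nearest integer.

Population total = Σ Nₕ·x̄ₕ (each stratum's size times its mean).
7455·51 + 4561·36 + 4163·28 + 4134·39 = 380205 + 164196 + 116564 + 161226 = 822191.

822191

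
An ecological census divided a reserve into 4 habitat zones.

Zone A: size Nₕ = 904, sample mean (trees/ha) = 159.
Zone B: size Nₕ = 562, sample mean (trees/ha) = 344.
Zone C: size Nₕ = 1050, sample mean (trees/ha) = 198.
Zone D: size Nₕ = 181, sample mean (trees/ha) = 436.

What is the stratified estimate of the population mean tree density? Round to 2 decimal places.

231.32

N = 904 + 562 + 1050 + 181 = 2697.
The stratified mean weights each stratum mean by its population share Nₕ/N.
Σ Nₕx̄ₕ = 904·159 + 562·344 + 1050·198 + 181·436 = 143736 + 193328 + 207900 + 78916 = 623880.
Divide by N: 623880 / 2697 = 231.3237... → 231.32.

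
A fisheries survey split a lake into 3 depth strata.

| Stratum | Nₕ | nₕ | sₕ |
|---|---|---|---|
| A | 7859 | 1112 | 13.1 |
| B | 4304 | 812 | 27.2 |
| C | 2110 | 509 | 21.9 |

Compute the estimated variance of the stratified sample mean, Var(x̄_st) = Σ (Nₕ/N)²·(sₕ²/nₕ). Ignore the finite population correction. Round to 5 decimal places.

N = 14273; Wₕ = Nₕ/N.
stratum A: (7859/14273)²·13.1²/1112 = 0.04678879
stratum B: (4304/14273)²·27.2²/812 = 0.08285062
stratum C: (2110/14273)²·21.9²/509 = 0.02059230
Sum = 0.15023171 → 0.15023.

0.15023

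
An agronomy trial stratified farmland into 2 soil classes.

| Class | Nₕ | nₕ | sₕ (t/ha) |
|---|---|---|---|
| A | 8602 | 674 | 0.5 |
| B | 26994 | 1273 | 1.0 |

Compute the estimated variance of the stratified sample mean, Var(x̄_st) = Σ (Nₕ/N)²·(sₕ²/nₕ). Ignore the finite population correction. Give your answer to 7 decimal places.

0.0004734

N = 35596. Term for each stratum: Wₕ²sₕ²/nₕ.
Var(x̄_st) = 0.0000216609 + 0.0004517557 = 0.0004734167 → 0.0004734.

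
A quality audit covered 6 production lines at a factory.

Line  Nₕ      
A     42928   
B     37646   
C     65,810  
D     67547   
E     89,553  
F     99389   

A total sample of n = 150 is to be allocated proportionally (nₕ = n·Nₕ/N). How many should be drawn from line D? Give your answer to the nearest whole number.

25

Share of line D = 67547/402873 = 0.16766.
Allocate 150 × 0.16766 = 25.149... → 25.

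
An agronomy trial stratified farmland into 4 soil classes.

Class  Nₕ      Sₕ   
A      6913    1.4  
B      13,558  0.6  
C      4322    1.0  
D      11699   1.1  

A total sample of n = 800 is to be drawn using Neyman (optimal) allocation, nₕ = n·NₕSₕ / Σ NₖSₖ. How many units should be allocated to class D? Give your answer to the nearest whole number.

Σ NₕSₕ = 6913·1.4 + 13558·0.6 + 4322·1.0 + 11699·1.1 = 35003.9.
Share for D: 12868.9/35003.9 = 0.36764.
n_D = 800 × 0.36764 = 294.114... → 294.

294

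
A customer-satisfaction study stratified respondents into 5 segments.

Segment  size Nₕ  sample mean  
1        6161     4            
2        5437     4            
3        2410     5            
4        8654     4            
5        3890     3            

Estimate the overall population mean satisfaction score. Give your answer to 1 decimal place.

x̄_st = (Σ Nₕx̄ₕ) / (Σ Nₕ) = (6161·4 + 5437·4 + 2410·5 + 8654·4 + 3890·3) / 26552
= 104728 / 26552 = 3.944... → 3.9.

3.9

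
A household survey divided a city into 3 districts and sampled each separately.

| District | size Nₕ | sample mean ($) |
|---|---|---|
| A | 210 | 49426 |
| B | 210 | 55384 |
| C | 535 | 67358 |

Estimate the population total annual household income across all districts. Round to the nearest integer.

A: 210·49426 = 10379460
B: 210·55384 = 11630640
C: 535·67358 = 36036530
τ̂ = Σ Nₕx̄ₕ = 58046630.

58046630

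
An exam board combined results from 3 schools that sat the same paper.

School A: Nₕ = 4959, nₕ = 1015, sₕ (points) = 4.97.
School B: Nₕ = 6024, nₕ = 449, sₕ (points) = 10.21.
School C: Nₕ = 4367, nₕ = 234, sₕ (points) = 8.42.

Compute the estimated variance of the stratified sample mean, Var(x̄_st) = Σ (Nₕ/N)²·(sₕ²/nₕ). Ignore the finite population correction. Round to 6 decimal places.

N = 15350. Term for each stratum: Wₕ²sₕ²/nₕ.
Var(x̄_st) = 0.002539909 + 0.035756772 + 0.024522116 = 0.062818798 → 0.062819.

0.062819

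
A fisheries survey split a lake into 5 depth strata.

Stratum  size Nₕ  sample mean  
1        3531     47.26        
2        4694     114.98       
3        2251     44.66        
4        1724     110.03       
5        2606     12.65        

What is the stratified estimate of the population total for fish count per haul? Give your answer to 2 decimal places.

Estimate total by summing Nₕ·x̄ₕ over strata.
3531·47.26 + 4694·114.98 + 2251·44.66 + 1724·110.03 + 2606·12.65 = 166875.06 + 539716.12 + 100529.66 + 189691.72 + 32965.9 = 1029778.46.

1029778.46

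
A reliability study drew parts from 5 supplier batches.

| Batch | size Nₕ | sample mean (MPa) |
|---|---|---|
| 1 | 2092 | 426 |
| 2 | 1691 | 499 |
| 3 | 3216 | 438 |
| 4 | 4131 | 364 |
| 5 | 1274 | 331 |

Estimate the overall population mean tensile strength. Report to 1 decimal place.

408.7

x̄_st = (Σ Nₕx̄ₕ) / (Σ Nₕ) = (2092·426 + 1691·499 + 3216·438 + 4131·364 + 1274·331) / 12404
= 5068987 / 12404 = 408.657... → 408.7.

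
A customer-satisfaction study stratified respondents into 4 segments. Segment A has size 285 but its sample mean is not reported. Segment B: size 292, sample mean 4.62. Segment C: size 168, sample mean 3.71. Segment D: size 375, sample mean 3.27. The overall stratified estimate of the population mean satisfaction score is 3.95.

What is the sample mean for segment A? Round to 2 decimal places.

4.30

Σ Nₕx̄ₕ = N·μ, so 285·x̄_A = 1120·3.95 − (292·4.62 + 168·3.71 + 375·3.27).
= 4424 − 3198.57 = 1225.43.
x̄_A = 1225.43 / 285 = 4.2998... → 4.30.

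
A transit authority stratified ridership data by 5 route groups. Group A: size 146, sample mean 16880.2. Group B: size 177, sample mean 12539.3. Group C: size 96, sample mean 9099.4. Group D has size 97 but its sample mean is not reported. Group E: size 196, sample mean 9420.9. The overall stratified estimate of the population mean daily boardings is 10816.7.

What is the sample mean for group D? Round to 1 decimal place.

3066.9

Σ Nₕx̄ₕ = N·μ, so 97·x̄_D = 712·10816.7 − (146·16880.2 + 177·12539.3 + 96·9099.4 + 196·9420.9).
= 7701490.4 − 7404004.1 = 297486.3.
x̄_D = 297486.3 / 97 = 3066.869... → 3066.9.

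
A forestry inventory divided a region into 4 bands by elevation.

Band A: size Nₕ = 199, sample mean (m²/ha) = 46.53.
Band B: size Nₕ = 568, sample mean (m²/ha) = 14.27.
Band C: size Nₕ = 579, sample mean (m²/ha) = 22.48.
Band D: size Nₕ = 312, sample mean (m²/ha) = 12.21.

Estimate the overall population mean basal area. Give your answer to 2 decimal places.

20.62

N = 1658; weights Wₕ = Nₕ/N = (0.1200, 0.3426, 0.3492, 0.1882).
x̄_st = Σ Wₕ·x̄ₕ = 0.1200·46.53 + 0.3426·14.27 + 0.3492·22.48 + 0.1882·12.21 ≈ 20.6214...
→ 20.62.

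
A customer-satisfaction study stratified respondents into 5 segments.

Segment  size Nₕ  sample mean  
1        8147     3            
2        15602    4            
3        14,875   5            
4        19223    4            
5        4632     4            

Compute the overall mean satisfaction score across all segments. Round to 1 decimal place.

N = 8147 + 15602 + 14875 + 19223 + 4632 = 62479.
The stratified mean weights each stratum mean by its population share Nₕ/N.
Σ Nₕx̄ₕ = 8147·3 + 15602·4 + 14875·5 + 19223·4 + 4632·4 = 24441 + 62408 + 74375 + 76892 + 18528 = 256644.
Divide by N: 256644 / 62479 = 4.108... → 4.1.

4.1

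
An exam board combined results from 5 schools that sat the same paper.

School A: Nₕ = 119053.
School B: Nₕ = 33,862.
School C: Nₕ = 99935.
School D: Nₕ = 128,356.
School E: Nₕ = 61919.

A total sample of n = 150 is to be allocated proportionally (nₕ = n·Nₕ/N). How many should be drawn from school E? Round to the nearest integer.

21

N = 119053 + 33862 + 99935 + 128356 + 61919 = 443125.
n_E = 150·61919/443125 = 20.960... → 21.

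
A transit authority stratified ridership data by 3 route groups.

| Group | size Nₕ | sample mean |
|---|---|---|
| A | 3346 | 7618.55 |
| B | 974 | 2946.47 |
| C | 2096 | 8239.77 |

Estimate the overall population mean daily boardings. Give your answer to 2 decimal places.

7112.23

N = 3346 + 974 + 2096 = 6416.
Overall mean = Σ (Nₕ/N)·x̄ₕ — weight by population share, not a simple average.
Σ Nₕx̄ₕ = 3346·7618.55 + 974·2946.47 + 2096·8239.77 = 25491668.3 + 2869861.78 + 17270557.92 = 45632088.
Divide by N: 45632088 / 6416 = 7112.2332... → 7112.23.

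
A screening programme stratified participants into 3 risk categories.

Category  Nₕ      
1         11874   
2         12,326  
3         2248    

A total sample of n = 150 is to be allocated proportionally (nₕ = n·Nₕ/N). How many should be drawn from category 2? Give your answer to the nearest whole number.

70

N = 11874 + 12326 + 2248 = 26448.
n_2 = 150·12326/26448 = 69.907... → 70.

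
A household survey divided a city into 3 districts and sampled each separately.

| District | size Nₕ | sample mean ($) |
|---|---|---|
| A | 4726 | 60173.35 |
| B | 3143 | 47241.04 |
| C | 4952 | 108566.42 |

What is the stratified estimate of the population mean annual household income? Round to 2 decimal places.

N = 12821; weights Wₕ = Nₕ/N = (0.3686, 0.2451, 0.3862).
x̄_st = Σ Wₕ·x̄ₕ = 0.3686·60173.35 + 0.2451·47241.04 + 0.3862·108566.42 ≈ 75694.4663...
→ 75694.47.

75694.47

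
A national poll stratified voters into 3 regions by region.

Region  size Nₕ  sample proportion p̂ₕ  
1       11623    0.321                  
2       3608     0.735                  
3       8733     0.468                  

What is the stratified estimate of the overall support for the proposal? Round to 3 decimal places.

N = 11623 + 3608 + 8733 = 23964.
Overall proportion = Σ (Nₕ/N)·p̂ₕ.
Σ Nₕp̂ₕ = 3730.983 + 2651.88 + 4087.044 = 10469.907.
10469.907 / 23964 = 0.43690... → 0.437.

0.437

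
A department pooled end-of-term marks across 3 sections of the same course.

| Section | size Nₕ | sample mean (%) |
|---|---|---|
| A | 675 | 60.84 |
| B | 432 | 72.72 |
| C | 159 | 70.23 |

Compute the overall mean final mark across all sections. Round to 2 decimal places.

x̄_st = (Σ Nₕx̄ₕ) / (Σ Nₕ) = (675·60.84 + 432·72.72 + 159·70.23) / 1266
= 83648.61 / 1266 = 66.0732... → 66.07.

66.07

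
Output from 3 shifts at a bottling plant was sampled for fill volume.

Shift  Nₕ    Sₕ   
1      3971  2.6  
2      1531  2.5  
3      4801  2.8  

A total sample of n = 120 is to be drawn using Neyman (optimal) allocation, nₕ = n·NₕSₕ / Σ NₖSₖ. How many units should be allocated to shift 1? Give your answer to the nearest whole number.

1: NₕSₕ = 3971·2.6 = 10324.6
2: NₕSₕ = 1531·2.5 = 3827.5
3: NₕSₕ = 4801·2.8 = 13442.8
Σ NₕSₕ = 27594.9.
n_1 = 120·10324.6/27594.9 = 44.898... → 45.

45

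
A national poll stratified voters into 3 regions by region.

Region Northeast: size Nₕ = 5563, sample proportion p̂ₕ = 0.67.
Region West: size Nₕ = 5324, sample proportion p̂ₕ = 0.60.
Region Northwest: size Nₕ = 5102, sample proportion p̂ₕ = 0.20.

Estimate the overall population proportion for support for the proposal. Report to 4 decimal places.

N = 5563 + 5324 + 5102 = 15989.
Overall proportion = Σ (Nₕ/N)·p̂ₕ.
Σ Nₕp̂ₕ = 3727.21 + 3194.4 + 1020.4 = 7942.01.
7942.01 / 15989 = 0.496717... → 0.4967.

0.4967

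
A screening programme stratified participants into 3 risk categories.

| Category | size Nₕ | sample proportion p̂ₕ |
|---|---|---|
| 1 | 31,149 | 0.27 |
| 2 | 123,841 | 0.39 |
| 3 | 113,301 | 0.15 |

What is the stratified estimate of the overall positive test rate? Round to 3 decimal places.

0.275

Wₕ = Nₕ/N with N = 268291: 0.1161, 0.4616, 0.4223.
p̂_st = 0.1161·0.27 + 0.4616·0.39 + 0.4223·0.15 ≈ 0.27471... → 0.275.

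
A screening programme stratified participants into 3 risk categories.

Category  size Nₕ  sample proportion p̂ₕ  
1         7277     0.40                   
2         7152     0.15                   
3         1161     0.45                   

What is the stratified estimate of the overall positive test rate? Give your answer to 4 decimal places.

N = 7277 + 7152 + 1161 = 15590.
Overall proportion = Σ (Nₕ/N)·p̂ₕ.
Σ Nₕp̂ₕ = 2910.8 + 1072.8 + 522.45 = 4506.05.
4506.05 / 15590 = 0.289035... → 0.2890.

0.2890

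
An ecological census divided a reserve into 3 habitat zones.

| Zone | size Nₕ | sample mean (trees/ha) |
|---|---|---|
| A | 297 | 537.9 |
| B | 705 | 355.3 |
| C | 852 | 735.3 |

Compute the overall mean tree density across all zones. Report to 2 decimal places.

559.18

N = 297 + 705 + 852 = 1854.
Overall mean = Σ (Nₕ/N)·x̄ₕ — weight by population share, not a simple average.
Σ Nₕx̄ₕ = 297·537.9 + 705·355.3 + 852·735.3 = 159756.3 + 250486.5 + 626475.6 = 1036718.4.
Divide by N: 1036718.4 / 1854 = 559.1793... → 559.18.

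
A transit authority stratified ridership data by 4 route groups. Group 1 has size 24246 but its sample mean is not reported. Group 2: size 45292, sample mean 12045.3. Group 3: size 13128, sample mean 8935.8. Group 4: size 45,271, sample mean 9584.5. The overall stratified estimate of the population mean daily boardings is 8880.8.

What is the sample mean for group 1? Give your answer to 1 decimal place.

Σ Nₕx̄ₕ = N·μ, so 24246·x̄_1 = 127937·8880.8 − (45292·12045.3 + 13128·8935.8 + 45271·9584.5).
= 1136182909.6 − 1096764809.5 = 39418100.1.
x̄_1 = 39418100.1 / 24246 = 1625.757... → 1625.8.

1625.8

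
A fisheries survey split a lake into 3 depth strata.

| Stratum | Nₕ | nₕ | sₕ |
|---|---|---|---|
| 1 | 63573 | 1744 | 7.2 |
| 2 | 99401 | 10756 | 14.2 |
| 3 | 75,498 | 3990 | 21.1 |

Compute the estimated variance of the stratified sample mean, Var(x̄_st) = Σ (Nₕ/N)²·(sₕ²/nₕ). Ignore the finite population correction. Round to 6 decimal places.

0.016553

N = 238472; Wₕ = Nₕ/N.
stratum 1: (63573/238472)²·7.2²/1744 = 0.002112463
stratum 2: (99401/238472)²·14.2²/10756 = 0.003257111
stratum 3: (75498/238472)²·21.1²/3990 = 0.011183767
Sum = 0.016553342 → 0.016553.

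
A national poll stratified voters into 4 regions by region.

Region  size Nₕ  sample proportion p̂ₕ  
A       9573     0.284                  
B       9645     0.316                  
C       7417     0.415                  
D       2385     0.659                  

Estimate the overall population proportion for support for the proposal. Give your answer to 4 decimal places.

Wₕ = Nₕ/N with N = 29020: 0.3299, 0.3324, 0.2556, 0.0822.
p̂_st = 0.3299·0.284 + 0.3324·0.316 + 0.2556·0.415 + 0.0822·0.659 ≈ 0.358936... → 0.3589.

0.3589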